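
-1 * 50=-50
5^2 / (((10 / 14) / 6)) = 210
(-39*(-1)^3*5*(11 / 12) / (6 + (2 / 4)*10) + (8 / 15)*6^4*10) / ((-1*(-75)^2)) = -27713 / 22500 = -1.23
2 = 2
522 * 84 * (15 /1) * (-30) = -19731600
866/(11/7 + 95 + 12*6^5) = 3031/326930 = 0.01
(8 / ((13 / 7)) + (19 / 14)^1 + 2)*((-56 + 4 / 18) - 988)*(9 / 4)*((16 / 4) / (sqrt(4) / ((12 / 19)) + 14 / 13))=-5616270 / 331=-16967.58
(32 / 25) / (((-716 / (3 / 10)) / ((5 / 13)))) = -12 / 58175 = -0.00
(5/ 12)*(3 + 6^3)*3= 1095/ 4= 273.75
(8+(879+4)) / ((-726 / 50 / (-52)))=35100 / 11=3190.91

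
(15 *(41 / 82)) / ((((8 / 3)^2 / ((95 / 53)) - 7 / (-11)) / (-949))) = -133880175 / 86594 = -1546.07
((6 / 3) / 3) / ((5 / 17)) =34 / 15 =2.27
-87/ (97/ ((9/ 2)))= -783/ 194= -4.04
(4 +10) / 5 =14 / 5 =2.80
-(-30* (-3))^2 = -8100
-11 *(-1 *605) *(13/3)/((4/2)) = 86515/6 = 14419.17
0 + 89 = 89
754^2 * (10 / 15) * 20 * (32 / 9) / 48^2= 11697.86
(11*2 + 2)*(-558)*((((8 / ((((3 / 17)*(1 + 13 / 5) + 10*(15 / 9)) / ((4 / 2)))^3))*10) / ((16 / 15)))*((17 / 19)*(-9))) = 318514119581250 / 25496474813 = 12492.48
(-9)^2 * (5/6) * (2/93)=45/31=1.45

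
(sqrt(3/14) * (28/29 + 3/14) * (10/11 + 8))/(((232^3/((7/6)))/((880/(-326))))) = -16765 * sqrt(42)/88540264704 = -0.00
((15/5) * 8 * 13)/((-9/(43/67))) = -4472/201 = -22.25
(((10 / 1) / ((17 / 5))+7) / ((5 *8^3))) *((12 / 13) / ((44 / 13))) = 507 / 478720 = 0.00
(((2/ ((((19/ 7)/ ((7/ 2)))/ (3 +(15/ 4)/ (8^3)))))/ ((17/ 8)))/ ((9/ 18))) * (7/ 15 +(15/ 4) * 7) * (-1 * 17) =-161256991/ 48640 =-3315.32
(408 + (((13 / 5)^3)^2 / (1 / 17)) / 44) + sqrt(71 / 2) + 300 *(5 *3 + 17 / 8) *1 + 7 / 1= sqrt(142) / 2 + 3899399503 / 687500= 5677.81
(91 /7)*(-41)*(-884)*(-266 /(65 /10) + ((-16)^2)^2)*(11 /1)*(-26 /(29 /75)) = -661935124936800 /29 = -22825349135751.72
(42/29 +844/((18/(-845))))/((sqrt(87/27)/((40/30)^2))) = -39238.33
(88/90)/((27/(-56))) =-2464/1215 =-2.03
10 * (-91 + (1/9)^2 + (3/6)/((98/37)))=-7207615/7938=-907.99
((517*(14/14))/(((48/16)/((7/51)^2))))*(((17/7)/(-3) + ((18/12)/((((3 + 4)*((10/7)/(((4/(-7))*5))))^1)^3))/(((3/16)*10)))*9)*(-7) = 2202937/13005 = 169.39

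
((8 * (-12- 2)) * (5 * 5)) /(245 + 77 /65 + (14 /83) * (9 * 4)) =-1079000 /97209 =-11.10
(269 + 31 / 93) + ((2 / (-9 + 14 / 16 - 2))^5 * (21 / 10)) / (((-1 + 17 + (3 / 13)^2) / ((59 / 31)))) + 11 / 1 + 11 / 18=274622211443970793 / 977496761591010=280.94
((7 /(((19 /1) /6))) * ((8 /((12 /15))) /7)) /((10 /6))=36 /19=1.89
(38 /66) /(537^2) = 19 /9516177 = 0.00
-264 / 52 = -66 / 13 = -5.08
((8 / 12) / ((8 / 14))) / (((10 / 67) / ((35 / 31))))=3283 / 372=8.83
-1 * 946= -946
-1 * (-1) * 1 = 1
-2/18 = -1/9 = -0.11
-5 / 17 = -0.29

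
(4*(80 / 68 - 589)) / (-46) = 19986 / 391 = 51.12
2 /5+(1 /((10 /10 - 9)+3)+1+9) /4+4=137 /20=6.85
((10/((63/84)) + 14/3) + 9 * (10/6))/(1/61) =2013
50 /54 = 25 /27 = 0.93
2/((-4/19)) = -19/2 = -9.50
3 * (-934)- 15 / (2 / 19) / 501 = -935963 / 334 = -2802.28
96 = 96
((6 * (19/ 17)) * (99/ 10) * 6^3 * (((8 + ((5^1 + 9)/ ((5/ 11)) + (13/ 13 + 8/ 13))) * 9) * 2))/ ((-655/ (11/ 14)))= -316999858824/ 25332125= -12513.75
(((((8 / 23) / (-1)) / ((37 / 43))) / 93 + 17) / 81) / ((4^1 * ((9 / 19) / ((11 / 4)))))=281123183 / 923123952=0.30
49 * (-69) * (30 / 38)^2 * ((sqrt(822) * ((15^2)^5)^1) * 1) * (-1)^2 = -438672368408203125 * sqrt(822) / 361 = -34839265170643908.91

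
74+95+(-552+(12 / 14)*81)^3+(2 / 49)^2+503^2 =-269213882682 / 2401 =-112125732.06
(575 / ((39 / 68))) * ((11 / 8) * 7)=752675 / 78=9649.68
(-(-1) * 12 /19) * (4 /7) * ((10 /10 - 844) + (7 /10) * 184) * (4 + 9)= -2228304 /665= -3350.83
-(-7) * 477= 3339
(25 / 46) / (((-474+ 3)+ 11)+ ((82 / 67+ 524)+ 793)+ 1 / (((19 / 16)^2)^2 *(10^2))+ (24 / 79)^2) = 34058334491875 / 53788702722067558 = 0.00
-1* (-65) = 65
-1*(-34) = 34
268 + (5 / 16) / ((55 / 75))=47243 / 176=268.43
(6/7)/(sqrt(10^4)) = 3/350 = 0.01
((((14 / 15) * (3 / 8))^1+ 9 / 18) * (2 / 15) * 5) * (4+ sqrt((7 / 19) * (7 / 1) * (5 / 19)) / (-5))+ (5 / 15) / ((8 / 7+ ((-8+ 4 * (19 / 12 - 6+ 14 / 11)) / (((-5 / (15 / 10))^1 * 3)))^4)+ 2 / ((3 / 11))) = 74928047266078 / 32873371286505 - 119 * sqrt(5) / 2850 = 2.19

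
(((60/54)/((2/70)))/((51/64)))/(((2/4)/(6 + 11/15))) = 904960/1377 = 657.20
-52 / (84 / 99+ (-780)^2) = -429 / 5019307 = -0.00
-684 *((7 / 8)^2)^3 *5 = -100589895 / 65536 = -1534.88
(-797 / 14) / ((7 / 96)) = -38256 / 49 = -780.73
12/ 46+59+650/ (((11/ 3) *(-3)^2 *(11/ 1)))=509719/ 8349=61.05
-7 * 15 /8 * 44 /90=-6.42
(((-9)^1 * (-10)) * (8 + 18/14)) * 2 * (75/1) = 877500/7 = 125357.14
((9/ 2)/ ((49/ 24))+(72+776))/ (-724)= -10415/ 8869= -1.17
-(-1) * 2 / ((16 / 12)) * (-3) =-9 / 2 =-4.50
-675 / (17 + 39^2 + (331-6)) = -25 / 69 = -0.36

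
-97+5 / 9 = -868 / 9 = -96.44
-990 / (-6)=165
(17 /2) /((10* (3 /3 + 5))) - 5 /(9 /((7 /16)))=-73 /720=-0.10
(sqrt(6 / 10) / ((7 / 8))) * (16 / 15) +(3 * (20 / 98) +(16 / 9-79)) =-33785 / 441 +128 * sqrt(15) / 525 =-75.67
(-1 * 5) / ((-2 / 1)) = 5 / 2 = 2.50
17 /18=0.94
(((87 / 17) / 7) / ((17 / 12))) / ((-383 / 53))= -0.07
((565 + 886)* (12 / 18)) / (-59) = -16.40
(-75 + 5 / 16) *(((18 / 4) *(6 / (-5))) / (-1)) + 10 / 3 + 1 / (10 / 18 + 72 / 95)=-21519437 / 53904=-399.22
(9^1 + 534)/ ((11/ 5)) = 2715/ 11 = 246.82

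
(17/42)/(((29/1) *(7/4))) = 34/4263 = 0.01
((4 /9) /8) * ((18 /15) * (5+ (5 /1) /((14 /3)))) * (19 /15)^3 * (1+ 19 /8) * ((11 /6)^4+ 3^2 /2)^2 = 48873416232587 /70543872000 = 692.81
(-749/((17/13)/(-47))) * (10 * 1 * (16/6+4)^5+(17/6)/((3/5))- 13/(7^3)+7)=1435283242247881/404838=3545327371.07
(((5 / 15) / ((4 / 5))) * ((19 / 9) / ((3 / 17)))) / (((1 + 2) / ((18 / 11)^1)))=1615 / 594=2.72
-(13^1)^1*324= -4212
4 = 4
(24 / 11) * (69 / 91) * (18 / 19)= 29808 / 19019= 1.57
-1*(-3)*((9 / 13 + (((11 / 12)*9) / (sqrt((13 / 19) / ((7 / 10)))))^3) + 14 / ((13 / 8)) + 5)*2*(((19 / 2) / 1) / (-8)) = -272438397*sqrt(17290) / 8652800-5301 / 52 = -4242.03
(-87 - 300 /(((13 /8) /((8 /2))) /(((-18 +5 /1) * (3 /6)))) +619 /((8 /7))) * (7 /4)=9195.59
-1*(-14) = 14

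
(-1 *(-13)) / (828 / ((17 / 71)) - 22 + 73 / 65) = 0.00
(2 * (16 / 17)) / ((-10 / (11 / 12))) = -44 / 255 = -0.17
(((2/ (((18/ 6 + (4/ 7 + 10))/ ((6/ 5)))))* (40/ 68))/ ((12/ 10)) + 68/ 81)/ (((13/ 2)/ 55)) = 205040/ 26163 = 7.84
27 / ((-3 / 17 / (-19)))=2907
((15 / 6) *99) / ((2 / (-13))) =-1608.75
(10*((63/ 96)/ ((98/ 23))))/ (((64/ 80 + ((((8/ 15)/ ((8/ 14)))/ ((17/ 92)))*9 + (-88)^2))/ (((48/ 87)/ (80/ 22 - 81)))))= -4675/ 3315715928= -0.00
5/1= 5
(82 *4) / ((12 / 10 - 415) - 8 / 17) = -27880 / 35213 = -0.79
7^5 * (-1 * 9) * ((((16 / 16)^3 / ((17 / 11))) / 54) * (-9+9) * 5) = 0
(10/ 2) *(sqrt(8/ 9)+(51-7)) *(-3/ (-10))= sqrt(2)+66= 67.41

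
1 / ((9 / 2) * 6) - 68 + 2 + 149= 2242 / 27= 83.04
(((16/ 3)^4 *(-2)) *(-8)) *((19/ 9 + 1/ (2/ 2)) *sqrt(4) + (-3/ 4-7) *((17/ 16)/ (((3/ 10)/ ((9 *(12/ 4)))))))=-9513193.17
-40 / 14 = -20 / 7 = -2.86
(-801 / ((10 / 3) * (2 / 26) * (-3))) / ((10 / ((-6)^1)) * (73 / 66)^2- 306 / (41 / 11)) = -214583094 / 17338205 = -12.38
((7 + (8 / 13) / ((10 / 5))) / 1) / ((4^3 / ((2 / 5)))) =19 / 416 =0.05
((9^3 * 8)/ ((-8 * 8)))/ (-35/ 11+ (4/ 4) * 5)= -8019/ 160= -50.12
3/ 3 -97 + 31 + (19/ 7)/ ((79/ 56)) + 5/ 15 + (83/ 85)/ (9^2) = -62.73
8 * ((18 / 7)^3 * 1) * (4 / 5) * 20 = 2176.37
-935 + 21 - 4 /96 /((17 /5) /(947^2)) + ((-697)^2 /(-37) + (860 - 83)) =-24257.28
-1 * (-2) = 2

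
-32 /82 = -16 /41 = -0.39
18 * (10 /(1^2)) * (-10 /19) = -1800 /19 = -94.74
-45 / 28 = -1.61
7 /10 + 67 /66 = 1.72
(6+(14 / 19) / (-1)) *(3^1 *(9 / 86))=1.65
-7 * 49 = -343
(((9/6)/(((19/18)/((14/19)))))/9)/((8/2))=21/722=0.03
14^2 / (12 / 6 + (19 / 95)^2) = 4900 / 51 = 96.08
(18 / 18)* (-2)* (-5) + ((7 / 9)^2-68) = -4649 / 81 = -57.40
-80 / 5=-16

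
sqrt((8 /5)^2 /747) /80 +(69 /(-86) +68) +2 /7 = sqrt(83) /12450 +40625 /602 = 67.48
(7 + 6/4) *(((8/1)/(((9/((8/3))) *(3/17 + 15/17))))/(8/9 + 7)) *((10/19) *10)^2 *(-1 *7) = -467.72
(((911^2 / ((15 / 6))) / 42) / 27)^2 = 688768866241 / 8037225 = 85697.35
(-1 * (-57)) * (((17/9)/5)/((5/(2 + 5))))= 2261/75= 30.15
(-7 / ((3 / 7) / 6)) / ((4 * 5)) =-49 / 10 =-4.90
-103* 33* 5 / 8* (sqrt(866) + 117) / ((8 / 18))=-17895735 / 32 - 152955* sqrt(866) / 32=-699902.38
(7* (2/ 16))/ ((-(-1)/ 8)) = 7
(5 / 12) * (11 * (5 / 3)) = 275 / 36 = 7.64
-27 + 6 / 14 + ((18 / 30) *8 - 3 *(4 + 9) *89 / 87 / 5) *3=-36651 / 1015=-36.11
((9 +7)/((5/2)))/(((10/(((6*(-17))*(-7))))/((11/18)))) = 20944/75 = 279.25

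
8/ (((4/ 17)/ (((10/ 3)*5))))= 1700/ 3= 566.67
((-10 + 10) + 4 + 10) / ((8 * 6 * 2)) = 7 / 48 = 0.15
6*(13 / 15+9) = 296 / 5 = 59.20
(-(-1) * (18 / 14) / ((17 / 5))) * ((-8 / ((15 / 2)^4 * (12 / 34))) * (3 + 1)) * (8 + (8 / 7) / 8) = -4864 / 55125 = -0.09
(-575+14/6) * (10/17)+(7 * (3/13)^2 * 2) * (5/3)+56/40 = -14403217/43095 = -334.22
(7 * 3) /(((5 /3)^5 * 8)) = 5103 /25000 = 0.20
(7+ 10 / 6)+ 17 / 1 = 77 / 3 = 25.67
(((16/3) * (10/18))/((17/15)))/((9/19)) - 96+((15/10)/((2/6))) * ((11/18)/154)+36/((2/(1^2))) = -5587759/77112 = -72.46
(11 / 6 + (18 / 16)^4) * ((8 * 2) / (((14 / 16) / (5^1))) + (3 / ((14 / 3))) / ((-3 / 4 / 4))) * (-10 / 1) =-2321605 / 768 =-3022.92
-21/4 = -5.25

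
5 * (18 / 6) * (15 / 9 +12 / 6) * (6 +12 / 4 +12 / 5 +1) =682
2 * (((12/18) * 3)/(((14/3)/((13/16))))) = 39/56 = 0.70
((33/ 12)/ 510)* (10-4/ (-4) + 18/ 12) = 55/ 816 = 0.07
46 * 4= 184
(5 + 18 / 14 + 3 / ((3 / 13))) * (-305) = -5882.14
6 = 6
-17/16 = -1.06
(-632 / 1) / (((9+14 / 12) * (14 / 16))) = -30336 / 427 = -71.04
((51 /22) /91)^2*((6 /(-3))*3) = -7803 /2004002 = -0.00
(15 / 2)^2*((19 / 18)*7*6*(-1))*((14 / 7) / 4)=-9975 / 8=-1246.88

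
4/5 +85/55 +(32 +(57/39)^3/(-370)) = 307034393/8941790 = 34.34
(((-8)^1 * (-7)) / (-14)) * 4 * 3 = -48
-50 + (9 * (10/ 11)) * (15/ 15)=-460/ 11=-41.82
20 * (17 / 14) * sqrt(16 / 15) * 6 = 272 * sqrt(15) / 7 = 150.49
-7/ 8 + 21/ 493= -0.83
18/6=3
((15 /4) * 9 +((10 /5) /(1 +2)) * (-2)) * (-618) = -40067 /2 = -20033.50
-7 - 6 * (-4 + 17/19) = 221/19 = 11.63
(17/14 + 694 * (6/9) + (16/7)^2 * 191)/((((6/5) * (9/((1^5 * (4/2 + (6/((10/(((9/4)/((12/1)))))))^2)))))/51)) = 94106898589/6773760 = 13892.86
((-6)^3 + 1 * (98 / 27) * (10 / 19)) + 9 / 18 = -219143 / 1026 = -213.59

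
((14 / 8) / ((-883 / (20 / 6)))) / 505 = -7 / 535098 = -0.00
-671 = -671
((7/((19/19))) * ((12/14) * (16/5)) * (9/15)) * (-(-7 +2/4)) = 1872/25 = 74.88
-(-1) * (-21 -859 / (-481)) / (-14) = 4621 / 3367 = 1.37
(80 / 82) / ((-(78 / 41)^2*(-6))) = 205 / 4563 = 0.04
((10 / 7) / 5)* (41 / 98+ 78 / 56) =355 / 686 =0.52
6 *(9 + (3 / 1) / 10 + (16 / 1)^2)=7959 / 5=1591.80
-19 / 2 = -9.50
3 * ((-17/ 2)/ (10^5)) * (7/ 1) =-357/ 200000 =-0.00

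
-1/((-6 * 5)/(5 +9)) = 7/15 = 0.47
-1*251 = -251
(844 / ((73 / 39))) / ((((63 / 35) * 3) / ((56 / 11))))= 3072160 / 7227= 425.09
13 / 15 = 0.87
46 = 46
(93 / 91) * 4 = 372 / 91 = 4.09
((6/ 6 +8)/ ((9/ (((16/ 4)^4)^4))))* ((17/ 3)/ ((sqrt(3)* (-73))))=-73014444032* sqrt(3)/ 657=-192488168.57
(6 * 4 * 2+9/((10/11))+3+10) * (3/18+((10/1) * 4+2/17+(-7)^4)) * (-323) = -3354427181/60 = -55907119.68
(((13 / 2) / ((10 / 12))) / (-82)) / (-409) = 39 / 167690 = 0.00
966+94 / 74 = 35789 / 37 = 967.27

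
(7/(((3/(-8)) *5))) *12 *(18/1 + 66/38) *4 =-67200/19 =-3536.84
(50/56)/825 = 1/924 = 0.00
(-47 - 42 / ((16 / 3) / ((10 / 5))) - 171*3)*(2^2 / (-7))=329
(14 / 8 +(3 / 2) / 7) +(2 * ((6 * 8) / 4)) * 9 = 6103 / 28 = 217.96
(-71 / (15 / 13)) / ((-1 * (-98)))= -923 / 1470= -0.63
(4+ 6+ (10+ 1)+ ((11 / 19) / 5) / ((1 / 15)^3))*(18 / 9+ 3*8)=203424 / 19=10706.53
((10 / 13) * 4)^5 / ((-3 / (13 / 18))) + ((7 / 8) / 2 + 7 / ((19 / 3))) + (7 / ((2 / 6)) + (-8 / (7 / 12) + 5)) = -86261057231 / 1641000816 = -52.57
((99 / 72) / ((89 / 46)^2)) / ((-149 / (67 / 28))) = -389873 / 66092824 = -0.01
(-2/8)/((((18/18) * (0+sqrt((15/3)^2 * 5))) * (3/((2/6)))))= -sqrt(5)/900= -0.00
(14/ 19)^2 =196/ 361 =0.54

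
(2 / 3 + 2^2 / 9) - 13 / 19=73 / 171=0.43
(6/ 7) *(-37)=-222/ 7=-31.71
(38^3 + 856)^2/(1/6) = 18633659904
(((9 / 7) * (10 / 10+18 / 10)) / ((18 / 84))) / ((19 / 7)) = 588 / 95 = 6.19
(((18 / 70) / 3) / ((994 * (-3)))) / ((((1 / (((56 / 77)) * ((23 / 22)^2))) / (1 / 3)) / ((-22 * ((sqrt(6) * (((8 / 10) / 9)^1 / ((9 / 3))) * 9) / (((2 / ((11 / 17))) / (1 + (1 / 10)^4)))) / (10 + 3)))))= 5290529 * sqrt(6) / 4757315062500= 0.00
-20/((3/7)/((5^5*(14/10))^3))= -11723632812500/3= -3907877604166.67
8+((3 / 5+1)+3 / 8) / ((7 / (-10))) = 145 / 28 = 5.18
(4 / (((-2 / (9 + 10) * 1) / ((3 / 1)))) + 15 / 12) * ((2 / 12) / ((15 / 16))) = -902 / 45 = -20.04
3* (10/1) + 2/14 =211/7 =30.14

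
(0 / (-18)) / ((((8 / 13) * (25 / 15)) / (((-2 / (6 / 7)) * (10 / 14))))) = 0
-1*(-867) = 867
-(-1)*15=15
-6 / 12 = -1 / 2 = -0.50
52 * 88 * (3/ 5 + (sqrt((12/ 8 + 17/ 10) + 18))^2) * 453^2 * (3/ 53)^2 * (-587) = -540741284617248/ 14045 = -38500625462.25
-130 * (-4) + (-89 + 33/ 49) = 21152/ 49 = 431.67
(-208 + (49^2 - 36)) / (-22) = -2157 / 22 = -98.05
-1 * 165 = -165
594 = 594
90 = 90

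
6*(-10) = -60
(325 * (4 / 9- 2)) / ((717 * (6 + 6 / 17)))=-38675 / 348462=-0.11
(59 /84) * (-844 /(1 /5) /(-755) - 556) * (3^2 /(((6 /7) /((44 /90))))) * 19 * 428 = -36553128568 /2265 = -16138246.61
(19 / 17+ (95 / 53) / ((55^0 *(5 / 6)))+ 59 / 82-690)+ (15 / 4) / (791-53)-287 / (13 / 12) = -10960029967 / 11525592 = -950.93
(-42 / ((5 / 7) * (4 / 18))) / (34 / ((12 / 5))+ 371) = -7938 / 11555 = -0.69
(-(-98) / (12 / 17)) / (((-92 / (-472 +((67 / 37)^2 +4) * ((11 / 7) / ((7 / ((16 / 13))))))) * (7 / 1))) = 290314083 / 2865317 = 101.32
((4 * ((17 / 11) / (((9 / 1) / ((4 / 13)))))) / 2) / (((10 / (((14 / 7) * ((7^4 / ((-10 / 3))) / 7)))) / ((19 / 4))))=-110789 / 10725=-10.33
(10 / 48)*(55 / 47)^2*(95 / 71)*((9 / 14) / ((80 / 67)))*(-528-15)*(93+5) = -219554787375 / 20075392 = -10936.51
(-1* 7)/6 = -1.17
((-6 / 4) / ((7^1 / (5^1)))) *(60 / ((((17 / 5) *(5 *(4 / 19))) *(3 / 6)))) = -35.92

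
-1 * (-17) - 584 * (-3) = 1769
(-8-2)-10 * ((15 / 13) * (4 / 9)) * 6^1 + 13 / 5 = -38.17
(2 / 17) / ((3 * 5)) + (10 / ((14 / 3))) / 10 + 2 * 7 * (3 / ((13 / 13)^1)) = 42.22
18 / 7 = 2.57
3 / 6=1 / 2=0.50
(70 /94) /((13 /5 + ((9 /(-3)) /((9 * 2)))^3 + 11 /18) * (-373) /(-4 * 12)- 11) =1814400 /33908573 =0.05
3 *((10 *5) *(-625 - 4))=-94350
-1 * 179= -179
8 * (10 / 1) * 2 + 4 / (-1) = 156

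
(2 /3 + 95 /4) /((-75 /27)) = -879 /100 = -8.79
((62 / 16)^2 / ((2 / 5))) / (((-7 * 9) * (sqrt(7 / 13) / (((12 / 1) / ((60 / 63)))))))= -961 * sqrt(91) / 896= -10.23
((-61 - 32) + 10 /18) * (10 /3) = -8320 /27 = -308.15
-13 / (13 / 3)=-3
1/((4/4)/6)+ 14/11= 80/11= 7.27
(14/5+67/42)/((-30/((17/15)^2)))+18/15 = 1434253/1417500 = 1.01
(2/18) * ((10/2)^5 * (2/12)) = 3125/54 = 57.87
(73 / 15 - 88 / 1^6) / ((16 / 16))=-1247 / 15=-83.13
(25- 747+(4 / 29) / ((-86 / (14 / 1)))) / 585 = -900362 / 729495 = -1.23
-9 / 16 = -0.56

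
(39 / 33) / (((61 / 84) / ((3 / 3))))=1092 / 671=1.63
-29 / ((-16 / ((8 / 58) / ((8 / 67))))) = 67 / 32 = 2.09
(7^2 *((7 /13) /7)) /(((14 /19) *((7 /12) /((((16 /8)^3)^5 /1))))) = 3735552 /13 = 287350.15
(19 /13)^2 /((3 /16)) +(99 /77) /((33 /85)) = 14.70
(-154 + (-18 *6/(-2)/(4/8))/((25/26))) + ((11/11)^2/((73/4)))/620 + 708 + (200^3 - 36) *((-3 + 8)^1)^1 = 2263027513559/56575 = 40000486.32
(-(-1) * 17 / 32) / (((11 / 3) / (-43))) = -6.23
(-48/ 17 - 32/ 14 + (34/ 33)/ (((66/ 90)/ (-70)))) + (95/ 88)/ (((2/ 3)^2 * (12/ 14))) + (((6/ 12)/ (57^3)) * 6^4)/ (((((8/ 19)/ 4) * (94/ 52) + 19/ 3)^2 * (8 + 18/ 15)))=-236724004837498581/ 2352594316397248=-100.62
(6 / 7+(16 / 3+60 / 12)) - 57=-962 / 21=-45.81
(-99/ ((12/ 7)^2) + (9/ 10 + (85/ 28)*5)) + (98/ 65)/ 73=-9347113/ 531440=-17.59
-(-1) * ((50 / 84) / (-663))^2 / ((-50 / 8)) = -25 / 193849929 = -0.00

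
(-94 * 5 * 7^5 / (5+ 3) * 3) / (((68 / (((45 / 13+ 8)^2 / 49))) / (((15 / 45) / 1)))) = -1789511605 / 45968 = -38929.51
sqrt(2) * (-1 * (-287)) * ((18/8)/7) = 369 * sqrt(2)/4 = 130.46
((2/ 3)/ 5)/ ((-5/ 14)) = -28/ 75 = -0.37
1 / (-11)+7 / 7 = 0.91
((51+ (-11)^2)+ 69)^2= 58081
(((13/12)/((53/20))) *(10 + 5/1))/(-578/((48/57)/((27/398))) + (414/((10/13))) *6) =5174000/2685381687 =0.00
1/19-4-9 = -246/19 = -12.95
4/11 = 0.36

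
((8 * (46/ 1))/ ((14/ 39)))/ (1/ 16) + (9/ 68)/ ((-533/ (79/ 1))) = 4161386127/ 253708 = 16402.27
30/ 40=3/ 4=0.75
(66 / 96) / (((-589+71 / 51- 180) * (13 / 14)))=-3927 / 4071392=-0.00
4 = 4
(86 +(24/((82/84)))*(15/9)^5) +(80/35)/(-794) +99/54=2485694965/6152706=404.00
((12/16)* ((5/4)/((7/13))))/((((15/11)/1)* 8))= 143/896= 0.16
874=874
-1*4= -4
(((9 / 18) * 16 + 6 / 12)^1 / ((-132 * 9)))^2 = 289 / 5645376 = 0.00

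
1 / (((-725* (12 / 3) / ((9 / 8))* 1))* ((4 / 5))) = -9 / 18560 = -0.00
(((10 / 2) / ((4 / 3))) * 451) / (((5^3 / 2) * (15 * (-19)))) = -451 / 4750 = -0.09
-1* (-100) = 100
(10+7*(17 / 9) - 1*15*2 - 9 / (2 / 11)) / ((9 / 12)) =-2026 / 27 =-75.04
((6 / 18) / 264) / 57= 1 / 45144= 0.00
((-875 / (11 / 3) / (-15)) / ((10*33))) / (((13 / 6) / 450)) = 15750 / 1573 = 10.01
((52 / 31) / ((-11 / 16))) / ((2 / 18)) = -7488 / 341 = -21.96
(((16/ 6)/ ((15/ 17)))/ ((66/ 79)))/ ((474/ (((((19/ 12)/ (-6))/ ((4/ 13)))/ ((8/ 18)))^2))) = 1037153/ 36495360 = 0.03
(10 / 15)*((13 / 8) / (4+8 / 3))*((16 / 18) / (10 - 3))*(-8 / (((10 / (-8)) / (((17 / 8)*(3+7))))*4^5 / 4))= 221 / 20160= 0.01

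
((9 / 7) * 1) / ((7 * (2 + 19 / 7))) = 3 / 77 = 0.04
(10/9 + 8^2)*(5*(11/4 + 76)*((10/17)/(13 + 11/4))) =146500/153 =957.52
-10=-10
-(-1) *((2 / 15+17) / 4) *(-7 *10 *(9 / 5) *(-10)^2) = -53970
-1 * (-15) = 15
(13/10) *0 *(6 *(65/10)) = 0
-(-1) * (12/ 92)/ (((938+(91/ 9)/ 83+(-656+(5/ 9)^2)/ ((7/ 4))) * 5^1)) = 141183/ 3049351385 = 0.00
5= 5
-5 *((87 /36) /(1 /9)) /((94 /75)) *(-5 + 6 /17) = 2577375 /6392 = 403.22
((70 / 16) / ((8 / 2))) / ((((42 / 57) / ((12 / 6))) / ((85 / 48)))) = 8075 / 1536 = 5.26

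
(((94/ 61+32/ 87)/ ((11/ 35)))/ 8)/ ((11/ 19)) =3368225/ 2568588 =1.31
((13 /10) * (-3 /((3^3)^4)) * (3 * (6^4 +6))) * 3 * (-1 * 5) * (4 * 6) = 22568 /2187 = 10.32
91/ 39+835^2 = 2091682/ 3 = 697227.33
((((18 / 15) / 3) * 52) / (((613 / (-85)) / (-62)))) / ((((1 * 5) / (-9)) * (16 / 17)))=-1048203 / 3065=-341.99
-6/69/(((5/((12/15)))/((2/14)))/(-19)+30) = -152/48415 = -0.00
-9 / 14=-0.64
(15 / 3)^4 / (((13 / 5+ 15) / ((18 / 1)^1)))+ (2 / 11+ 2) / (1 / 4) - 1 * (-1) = 28553 / 44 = 648.93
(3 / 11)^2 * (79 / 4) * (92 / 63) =1817 / 847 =2.15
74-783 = -709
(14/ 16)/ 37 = 7/ 296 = 0.02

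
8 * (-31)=-248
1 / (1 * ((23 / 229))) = 229 / 23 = 9.96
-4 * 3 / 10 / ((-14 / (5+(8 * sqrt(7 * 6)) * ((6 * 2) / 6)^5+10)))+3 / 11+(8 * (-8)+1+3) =83.76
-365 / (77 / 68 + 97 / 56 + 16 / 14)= -9928 / 109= -91.08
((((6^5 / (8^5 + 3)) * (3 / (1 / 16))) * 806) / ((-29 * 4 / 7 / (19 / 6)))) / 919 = -1667143296 / 873379921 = -1.91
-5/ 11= -0.45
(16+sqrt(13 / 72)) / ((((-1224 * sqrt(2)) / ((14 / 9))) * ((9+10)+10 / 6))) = 7 * sqrt(2) * (-192 -sqrt(26)) / 2731968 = -0.00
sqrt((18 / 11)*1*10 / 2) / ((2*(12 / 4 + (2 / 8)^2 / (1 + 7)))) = 192*sqrt(110) / 4235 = 0.48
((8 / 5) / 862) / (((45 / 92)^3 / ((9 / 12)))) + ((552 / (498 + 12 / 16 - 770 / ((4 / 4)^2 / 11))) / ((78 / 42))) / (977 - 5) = 9192262984 / 775220574375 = 0.01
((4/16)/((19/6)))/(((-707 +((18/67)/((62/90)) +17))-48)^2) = 4313929/29729591640576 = 0.00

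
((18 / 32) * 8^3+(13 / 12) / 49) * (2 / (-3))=-169357 / 882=-192.01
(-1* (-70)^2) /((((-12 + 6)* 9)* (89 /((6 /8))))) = 1225 /1602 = 0.76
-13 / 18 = -0.72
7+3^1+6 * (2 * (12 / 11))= 254 / 11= 23.09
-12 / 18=-2 / 3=-0.67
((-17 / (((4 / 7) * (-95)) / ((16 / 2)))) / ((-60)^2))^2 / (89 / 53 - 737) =-750533 / 1139580252000000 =-0.00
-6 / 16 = -3 / 8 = -0.38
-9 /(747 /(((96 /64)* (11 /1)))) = -33 /166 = -0.20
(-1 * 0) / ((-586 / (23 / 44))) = 0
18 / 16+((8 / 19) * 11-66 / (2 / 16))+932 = 409.76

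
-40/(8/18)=-90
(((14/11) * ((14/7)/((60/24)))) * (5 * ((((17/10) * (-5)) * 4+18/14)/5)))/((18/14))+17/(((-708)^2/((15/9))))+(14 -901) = -75505224557/82708560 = -912.91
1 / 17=0.06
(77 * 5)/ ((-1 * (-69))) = 385/ 69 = 5.58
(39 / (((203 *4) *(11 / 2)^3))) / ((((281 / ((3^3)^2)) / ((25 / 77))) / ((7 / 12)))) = 236925 / 1670333126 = 0.00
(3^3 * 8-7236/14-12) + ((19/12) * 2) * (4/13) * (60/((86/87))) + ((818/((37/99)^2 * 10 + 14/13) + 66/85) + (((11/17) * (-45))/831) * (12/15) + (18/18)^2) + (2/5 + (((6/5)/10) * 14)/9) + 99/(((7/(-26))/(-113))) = 41631.01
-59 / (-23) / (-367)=-59 / 8441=-0.01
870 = 870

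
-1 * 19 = -19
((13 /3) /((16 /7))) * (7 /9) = 637 /432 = 1.47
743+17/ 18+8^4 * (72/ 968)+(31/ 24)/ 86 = 785660125/ 749232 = 1048.62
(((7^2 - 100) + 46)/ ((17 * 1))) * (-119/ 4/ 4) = 35/ 16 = 2.19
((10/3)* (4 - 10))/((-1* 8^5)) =5/8192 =0.00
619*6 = 3714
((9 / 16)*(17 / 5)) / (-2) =-153 / 160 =-0.96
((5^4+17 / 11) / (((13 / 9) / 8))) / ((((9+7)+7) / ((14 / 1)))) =6947136 / 3289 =2112.23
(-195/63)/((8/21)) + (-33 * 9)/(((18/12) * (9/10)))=-228.12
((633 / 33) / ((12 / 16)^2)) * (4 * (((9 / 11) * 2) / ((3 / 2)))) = 54016 / 363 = 148.80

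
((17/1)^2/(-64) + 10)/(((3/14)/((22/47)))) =9009/752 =11.98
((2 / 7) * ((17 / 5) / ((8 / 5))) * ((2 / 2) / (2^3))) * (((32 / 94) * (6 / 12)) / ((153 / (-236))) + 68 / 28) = 109031 / 663264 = 0.16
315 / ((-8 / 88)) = -3465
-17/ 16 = -1.06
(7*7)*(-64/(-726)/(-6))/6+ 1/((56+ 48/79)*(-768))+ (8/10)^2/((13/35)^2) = 219725606717/48622159872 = 4.52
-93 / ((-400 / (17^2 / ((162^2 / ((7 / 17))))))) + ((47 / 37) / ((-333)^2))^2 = 28394897702803 / 26933969551118400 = 0.00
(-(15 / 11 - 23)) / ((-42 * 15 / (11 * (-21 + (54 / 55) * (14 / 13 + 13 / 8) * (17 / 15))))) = 1458073 / 214500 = 6.80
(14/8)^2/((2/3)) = 147/32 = 4.59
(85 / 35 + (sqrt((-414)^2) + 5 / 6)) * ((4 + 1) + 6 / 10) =7010 / 3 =2336.67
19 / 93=0.20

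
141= 141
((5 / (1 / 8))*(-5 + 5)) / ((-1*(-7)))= 0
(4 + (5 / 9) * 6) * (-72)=-528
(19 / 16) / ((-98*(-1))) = 19 / 1568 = 0.01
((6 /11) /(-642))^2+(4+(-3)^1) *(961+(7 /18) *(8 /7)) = 11987251846 /12467961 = 961.44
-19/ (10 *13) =-19/ 130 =-0.15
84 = 84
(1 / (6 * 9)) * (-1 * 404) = -202 / 27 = -7.48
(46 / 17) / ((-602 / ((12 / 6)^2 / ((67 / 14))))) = -184 / 48977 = -0.00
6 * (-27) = -162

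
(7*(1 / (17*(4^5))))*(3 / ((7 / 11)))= 33 / 17408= 0.00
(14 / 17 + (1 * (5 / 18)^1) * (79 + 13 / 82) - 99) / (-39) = 1911709 / 978588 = 1.95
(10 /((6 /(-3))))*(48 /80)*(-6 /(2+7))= 2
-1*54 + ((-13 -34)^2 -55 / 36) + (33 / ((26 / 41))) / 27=2155.40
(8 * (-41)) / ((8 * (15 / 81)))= -1107 / 5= -221.40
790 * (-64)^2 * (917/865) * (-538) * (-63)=20114497880064/173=116268773873.20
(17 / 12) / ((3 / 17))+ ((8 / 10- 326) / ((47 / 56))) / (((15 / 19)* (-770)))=20159537 / 2326500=8.67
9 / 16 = 0.56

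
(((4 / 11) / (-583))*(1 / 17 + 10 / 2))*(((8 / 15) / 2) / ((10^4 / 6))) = -172 / 340690625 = -0.00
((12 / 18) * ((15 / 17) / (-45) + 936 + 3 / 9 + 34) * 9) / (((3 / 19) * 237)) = 1880468 / 12087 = 155.58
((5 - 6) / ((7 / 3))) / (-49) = 3 / 343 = 0.01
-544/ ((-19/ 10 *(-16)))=-340/ 19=-17.89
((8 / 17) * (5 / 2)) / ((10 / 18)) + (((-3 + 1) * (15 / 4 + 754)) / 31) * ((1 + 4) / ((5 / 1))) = -49295 / 1054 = -46.77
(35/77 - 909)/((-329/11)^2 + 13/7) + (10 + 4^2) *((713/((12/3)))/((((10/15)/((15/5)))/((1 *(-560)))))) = -4433676376969/379630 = -11678941.01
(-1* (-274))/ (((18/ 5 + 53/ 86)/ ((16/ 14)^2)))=7540480/ 88837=84.88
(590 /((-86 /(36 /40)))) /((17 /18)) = -6.54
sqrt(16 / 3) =4 * sqrt(3) / 3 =2.31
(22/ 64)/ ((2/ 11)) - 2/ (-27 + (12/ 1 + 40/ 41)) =74823/ 36800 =2.03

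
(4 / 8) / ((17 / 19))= 19 / 34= 0.56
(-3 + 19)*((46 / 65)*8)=5888 / 65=90.58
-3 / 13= -0.23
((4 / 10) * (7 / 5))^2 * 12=2352 / 625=3.76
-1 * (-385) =385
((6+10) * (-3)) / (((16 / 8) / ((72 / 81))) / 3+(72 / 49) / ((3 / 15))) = -3136 / 529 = -5.93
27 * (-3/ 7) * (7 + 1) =-648/ 7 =-92.57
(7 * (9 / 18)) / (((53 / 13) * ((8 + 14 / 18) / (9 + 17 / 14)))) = 16731 / 16748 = 1.00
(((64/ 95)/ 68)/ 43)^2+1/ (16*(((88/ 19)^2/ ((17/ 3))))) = 29596440607697/ 1792621274188800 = 0.02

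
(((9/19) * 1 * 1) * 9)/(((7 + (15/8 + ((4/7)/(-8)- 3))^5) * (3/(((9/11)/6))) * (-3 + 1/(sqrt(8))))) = -535311286272/37171655305675- 44609273856 * sqrt(2)/37171655305675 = -0.02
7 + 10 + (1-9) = 9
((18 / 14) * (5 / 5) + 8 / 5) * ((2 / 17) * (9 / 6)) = 0.51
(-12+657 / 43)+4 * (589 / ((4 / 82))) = 2076955 / 43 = 48301.28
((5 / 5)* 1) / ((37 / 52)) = 1.41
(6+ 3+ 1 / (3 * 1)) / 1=28 / 3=9.33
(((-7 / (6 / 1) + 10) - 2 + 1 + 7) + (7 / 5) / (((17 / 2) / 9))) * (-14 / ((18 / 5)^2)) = -291235 / 16524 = -17.62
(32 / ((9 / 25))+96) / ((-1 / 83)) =-138112 / 9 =-15345.78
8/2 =4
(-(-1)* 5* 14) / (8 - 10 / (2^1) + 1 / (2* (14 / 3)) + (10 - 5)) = 1960 / 227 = 8.63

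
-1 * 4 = -4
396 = 396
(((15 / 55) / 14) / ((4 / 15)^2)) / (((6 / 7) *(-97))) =-225 / 68288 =-0.00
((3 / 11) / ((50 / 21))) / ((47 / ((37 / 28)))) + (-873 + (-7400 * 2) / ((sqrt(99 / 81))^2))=-12982.09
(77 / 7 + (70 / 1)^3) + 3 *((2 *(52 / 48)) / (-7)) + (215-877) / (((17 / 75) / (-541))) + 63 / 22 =2517273982 / 1309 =1923051.17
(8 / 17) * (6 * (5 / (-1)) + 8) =-176 / 17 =-10.35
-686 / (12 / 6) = -343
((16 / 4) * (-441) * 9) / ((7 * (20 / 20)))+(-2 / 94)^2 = -5010011 / 2209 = -2268.00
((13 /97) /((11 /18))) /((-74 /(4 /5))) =-468 /197395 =-0.00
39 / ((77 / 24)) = 12.16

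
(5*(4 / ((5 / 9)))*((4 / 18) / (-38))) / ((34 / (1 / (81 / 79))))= -158 / 26163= -0.01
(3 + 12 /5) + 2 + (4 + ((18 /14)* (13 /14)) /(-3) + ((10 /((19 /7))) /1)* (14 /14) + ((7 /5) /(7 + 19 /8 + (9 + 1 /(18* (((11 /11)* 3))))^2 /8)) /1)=14.76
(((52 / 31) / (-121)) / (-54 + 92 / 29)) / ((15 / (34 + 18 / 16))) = 105937 / 165869220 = 0.00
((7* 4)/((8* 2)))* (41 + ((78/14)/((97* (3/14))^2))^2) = 71.75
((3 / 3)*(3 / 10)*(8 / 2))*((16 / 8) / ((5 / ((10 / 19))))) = 0.25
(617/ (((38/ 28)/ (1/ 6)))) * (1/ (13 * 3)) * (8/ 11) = 34552/ 24453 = 1.41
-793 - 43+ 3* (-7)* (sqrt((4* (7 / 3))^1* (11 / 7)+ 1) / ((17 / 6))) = -836 - 42* sqrt(141) / 17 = -865.34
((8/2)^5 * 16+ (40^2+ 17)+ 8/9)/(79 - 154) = -162017/675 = -240.03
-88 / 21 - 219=-4687 / 21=-223.19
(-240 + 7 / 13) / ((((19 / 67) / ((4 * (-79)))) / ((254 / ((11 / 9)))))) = 13696971336 / 247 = 55453325.25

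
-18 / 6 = -3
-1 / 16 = -0.06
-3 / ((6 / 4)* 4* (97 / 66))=-33 / 97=-0.34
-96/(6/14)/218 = -112/109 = -1.03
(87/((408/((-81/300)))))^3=-480048687/2515456000000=-0.00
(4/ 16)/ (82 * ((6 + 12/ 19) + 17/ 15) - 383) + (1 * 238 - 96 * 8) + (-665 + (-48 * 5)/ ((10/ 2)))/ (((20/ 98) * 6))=-1206453733/ 1084665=-1112.28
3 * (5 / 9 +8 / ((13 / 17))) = 1289 / 39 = 33.05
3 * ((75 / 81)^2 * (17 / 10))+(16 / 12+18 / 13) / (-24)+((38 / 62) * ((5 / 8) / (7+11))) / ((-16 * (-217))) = 23170619777 / 5440151808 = 4.26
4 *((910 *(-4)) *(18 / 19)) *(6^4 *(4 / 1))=-1358622720 / 19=-71506458.95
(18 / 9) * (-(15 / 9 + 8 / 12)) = -4.67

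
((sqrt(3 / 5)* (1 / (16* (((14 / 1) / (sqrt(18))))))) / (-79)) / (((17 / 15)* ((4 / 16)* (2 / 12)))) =-27* sqrt(30) / 37604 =-0.00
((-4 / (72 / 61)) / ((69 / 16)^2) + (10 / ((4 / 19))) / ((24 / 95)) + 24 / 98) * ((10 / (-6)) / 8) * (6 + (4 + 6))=-31592026055 / 50390424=-626.95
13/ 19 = 0.68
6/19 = 0.32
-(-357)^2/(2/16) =-1019592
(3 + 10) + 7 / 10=137 / 10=13.70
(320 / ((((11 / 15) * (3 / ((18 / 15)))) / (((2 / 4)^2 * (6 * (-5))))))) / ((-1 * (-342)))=-800 / 209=-3.83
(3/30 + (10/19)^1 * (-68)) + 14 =-4121/190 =-21.69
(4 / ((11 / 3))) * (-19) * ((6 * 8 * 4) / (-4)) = 10944 / 11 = 994.91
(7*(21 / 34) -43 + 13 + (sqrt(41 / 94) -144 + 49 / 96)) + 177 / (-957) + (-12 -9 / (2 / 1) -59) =-127471393 / 520608 + sqrt(3854) / 94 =-244.19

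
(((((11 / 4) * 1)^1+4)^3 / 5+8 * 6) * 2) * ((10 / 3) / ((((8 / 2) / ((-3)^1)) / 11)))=-385473 / 64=-6023.02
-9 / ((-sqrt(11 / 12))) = 18 * sqrt(33) / 11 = 9.40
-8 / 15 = -0.53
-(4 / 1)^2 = -16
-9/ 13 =-0.69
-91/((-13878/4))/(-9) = -182/62451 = -0.00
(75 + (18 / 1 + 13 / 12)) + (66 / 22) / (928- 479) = 506957 / 5388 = 94.09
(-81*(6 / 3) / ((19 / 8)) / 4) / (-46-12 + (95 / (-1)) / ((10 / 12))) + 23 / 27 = 20978 / 22059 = 0.95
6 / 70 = 3 / 35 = 0.09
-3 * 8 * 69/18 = -92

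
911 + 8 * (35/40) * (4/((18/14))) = 8395/9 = 932.78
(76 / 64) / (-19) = -1 / 16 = -0.06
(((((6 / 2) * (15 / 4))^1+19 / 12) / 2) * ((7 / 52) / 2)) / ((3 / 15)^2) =13475 / 1248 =10.80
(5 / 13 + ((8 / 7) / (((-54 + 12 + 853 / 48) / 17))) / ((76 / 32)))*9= 850347 / 2010827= 0.42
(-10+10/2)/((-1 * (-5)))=-1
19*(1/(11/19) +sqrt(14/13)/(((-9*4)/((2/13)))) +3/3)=570/11 - 19*sqrt(182)/3042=51.73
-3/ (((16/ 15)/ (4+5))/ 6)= -1215/ 8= -151.88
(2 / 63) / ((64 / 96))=1 / 21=0.05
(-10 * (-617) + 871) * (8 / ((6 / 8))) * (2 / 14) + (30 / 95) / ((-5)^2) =35674442 / 3325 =10729.16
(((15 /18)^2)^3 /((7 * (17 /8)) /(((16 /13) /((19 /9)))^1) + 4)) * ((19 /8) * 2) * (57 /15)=1128125 /5508162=0.20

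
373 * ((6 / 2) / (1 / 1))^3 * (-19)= -191349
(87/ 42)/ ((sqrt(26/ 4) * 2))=29 * sqrt(26)/ 364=0.41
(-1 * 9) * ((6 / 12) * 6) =-27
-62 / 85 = -0.73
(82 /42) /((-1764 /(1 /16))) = -41 /592704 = -0.00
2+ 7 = 9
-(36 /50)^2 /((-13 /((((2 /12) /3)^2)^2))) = 1 /2632500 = 0.00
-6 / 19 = -0.32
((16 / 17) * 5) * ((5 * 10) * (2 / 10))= 800 / 17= 47.06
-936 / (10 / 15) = -1404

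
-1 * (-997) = 997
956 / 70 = 478 / 35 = 13.66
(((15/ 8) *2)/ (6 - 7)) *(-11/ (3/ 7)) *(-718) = -138215/ 2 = -69107.50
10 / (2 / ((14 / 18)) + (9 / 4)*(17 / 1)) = 280 / 1143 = 0.24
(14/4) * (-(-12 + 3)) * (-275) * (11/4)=-190575/8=-23821.88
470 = 470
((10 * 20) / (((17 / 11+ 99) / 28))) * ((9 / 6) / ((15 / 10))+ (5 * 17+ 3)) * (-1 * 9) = -44612.66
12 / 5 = 2.40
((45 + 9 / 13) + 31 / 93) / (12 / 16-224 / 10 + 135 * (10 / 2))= 35900 / 509613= 0.07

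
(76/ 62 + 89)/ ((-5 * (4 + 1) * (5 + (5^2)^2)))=-2797/ 488250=-0.01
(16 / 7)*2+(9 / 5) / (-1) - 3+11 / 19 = 233 / 665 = 0.35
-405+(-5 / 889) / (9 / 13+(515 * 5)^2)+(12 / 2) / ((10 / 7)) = -400.80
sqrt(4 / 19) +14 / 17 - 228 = -3862 / 17 +2 * sqrt(19) / 19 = -226.72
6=6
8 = 8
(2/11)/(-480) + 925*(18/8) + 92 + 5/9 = 17216537/7920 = 2173.81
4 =4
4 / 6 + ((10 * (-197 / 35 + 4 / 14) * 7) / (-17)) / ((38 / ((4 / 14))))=332 / 399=0.83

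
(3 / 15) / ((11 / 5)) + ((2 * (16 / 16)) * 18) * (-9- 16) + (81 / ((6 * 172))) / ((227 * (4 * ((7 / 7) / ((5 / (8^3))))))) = -1583089891891 / 1759166464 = -899.91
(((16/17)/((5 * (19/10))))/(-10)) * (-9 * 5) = 144/323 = 0.45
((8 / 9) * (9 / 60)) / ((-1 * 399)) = -2 / 5985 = -0.00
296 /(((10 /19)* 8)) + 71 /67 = 47811 /670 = 71.36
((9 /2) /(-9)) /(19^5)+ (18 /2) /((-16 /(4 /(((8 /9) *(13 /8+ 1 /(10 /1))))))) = -1.47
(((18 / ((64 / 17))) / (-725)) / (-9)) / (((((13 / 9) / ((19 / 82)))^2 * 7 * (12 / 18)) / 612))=228167523 / 92272107200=0.00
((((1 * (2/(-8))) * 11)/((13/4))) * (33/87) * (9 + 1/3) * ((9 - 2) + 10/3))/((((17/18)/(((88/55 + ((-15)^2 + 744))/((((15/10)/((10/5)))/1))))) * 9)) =-4077607072/865215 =-4712.83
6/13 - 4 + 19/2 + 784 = 20539/26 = 789.96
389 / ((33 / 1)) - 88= -2515 / 33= -76.21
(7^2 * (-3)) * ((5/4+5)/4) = -3675/16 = -229.69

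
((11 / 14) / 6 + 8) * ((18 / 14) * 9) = 18441 / 196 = 94.09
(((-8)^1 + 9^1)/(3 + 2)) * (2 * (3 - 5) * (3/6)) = -2/5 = -0.40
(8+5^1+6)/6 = 19/6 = 3.17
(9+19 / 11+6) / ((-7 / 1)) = -184 / 77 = -2.39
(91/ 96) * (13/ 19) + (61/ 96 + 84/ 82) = 86315/ 37392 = 2.31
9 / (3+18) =3 / 7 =0.43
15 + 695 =710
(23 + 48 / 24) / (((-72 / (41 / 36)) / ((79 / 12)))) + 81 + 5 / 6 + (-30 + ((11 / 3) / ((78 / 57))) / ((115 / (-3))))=2285966887 / 46500480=49.16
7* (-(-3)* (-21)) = -441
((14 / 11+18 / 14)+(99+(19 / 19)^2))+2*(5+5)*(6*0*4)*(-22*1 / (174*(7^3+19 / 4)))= 7897 / 77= 102.56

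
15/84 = 5/28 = 0.18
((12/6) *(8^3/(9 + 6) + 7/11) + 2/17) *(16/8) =390776/2805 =139.31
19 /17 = 1.12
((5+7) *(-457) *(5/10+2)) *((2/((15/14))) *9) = -230328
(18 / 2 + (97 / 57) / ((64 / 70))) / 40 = 19811 / 72960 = 0.27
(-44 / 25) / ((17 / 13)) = -572 / 425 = -1.35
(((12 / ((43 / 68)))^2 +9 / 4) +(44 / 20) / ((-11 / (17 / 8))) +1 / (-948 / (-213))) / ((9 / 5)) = 705360311 / 3505704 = 201.20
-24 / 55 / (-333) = 8 / 6105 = 0.00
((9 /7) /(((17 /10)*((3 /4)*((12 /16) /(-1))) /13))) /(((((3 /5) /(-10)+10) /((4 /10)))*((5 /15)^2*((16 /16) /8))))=-2995200 /59143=-50.64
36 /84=3 /7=0.43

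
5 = 5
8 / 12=2 / 3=0.67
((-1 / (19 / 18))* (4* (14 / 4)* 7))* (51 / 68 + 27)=-48951 / 19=-2576.37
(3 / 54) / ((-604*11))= -1 / 119592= -0.00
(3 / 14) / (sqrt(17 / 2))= 3 * sqrt(34) / 238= 0.07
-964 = -964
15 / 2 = 7.50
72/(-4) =-18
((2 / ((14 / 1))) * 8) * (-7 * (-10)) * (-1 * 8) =-640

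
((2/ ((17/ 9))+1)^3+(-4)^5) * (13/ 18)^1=-21614827/ 29478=-733.25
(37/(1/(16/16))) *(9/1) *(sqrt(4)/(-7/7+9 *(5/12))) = 2664/11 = 242.18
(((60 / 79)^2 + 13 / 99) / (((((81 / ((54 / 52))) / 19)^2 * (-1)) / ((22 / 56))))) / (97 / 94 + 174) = -7423622411 / 78715277491032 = -0.00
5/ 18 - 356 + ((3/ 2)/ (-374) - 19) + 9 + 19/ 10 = -12246391/ 33660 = -363.83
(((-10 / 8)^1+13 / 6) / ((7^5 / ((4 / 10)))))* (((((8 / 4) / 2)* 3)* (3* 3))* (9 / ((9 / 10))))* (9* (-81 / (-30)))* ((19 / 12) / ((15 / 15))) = 0.23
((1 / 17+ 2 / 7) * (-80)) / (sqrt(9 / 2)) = -3280 * sqrt(2) / 357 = -12.99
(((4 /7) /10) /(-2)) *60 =-12 /7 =-1.71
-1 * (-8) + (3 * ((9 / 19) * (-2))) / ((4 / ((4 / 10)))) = 733 / 95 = 7.72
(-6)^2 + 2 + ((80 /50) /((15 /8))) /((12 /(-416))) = 8.42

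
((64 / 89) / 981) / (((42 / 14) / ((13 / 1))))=832 / 261927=0.00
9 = 9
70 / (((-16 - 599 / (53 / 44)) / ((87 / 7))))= -7685 / 4534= -1.69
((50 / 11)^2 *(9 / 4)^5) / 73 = 36905625 / 2261248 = 16.32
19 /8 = 2.38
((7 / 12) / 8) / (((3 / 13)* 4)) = 91 / 1152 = 0.08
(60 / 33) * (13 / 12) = 65 / 33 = 1.97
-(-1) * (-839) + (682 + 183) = 26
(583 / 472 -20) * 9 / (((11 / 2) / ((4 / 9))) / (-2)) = 17714 / 649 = 27.29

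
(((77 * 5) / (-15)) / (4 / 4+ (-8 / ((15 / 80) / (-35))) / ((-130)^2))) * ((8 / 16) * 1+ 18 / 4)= -325325 / 2759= -117.91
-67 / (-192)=0.35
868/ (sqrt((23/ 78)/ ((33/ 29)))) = 2604 * sqrt(190762)/ 667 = 1705.14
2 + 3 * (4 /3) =6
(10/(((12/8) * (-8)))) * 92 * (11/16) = -1265/24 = -52.71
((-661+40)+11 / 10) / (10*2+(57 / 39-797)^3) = 0.00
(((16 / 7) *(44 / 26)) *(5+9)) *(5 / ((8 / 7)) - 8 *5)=-25080 / 13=-1929.23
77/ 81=0.95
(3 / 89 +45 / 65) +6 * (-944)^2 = 6186266952 / 1157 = 5346816.73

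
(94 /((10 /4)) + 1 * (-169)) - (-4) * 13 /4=-118.40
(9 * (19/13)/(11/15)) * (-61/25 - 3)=-69768/715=-97.58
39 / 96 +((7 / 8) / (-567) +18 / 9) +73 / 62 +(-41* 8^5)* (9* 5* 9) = -43720538561449 / 80352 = -544112636.42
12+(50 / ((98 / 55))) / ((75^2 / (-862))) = 16978 / 2205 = 7.70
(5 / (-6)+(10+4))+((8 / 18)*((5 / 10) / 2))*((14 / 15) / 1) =3583 / 270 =13.27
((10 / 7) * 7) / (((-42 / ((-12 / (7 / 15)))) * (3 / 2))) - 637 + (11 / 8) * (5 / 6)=-1485929 / 2352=-631.77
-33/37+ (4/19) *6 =261/703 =0.37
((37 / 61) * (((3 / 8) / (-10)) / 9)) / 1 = -37 / 14640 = -0.00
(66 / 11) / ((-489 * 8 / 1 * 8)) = -1 / 5216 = -0.00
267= 267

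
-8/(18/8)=-32/9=-3.56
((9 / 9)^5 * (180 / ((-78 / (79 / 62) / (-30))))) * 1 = 35550 / 403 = 88.21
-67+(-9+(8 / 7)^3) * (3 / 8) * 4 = -53687 / 686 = -78.26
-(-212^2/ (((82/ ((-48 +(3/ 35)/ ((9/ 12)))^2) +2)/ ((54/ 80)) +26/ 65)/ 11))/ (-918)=-19726033960/ 125120493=-157.66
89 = 89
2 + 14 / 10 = 17 / 5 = 3.40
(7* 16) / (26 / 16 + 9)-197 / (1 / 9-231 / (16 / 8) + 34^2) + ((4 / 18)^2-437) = -55015427209 / 128962935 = -426.60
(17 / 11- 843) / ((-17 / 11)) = 9256 / 17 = 544.47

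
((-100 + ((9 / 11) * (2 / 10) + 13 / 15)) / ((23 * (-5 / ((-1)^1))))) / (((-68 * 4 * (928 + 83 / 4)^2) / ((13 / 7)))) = 1846 / 282783760875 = 0.00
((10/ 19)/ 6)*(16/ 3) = 0.47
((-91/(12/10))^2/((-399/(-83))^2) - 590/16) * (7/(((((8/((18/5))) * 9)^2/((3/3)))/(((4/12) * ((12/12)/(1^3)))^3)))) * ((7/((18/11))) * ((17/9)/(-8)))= -90871221133/654848686080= -0.14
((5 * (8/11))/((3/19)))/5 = 152/33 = 4.61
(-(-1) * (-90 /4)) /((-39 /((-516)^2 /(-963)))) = -221880 /1391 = -159.51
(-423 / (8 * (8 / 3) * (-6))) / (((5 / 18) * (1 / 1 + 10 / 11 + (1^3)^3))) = 41877 / 10240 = 4.09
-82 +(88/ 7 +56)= -94/ 7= -13.43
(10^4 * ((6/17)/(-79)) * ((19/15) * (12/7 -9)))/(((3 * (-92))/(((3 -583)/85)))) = 2204000/216223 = 10.19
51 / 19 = 2.68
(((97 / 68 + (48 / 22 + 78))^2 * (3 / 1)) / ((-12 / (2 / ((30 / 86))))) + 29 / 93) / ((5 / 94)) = -233445527948179 / 1300846800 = -179456.59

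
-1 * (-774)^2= -599076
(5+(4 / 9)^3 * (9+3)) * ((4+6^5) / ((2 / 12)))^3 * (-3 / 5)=-1108336016627200 / 3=-369445338875733.33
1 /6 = 0.17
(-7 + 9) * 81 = 162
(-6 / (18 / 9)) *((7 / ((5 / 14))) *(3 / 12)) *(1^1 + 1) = -147 / 5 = -29.40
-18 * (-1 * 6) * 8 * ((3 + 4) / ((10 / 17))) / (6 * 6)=1428 / 5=285.60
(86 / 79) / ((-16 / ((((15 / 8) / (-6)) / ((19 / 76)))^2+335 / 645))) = -4297 / 30336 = -0.14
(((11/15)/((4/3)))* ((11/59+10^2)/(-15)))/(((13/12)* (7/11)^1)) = -715231/134225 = -5.33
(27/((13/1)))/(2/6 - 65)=-81/2522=-0.03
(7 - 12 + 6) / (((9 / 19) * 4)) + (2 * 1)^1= 91 / 36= 2.53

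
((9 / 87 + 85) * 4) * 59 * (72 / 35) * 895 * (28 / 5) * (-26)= -780685341696 / 145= -5384036839.28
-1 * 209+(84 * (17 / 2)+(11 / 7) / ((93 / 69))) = 109838 / 217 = 506.17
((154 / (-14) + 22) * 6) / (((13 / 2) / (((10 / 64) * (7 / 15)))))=77 / 104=0.74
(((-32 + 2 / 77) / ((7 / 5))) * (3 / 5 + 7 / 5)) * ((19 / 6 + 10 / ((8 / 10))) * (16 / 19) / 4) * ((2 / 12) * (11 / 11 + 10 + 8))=-2314280 / 4851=-477.07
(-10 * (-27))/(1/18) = 4860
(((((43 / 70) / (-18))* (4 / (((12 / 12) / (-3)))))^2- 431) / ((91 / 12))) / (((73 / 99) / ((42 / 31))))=-3761941392 / 36038275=-104.39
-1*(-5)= 5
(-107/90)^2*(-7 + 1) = -11449/1350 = -8.48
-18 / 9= -2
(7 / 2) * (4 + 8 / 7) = 18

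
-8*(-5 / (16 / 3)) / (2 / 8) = 30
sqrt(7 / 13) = 0.73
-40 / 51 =-0.78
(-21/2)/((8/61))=-1281/16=-80.06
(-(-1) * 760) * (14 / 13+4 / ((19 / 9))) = 29360 / 13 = 2258.46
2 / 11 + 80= 882 / 11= 80.18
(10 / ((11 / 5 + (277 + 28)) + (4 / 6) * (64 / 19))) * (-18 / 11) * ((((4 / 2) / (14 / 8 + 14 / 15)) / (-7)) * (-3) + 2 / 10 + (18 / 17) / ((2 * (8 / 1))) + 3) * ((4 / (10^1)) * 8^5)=-360871877376 / 145206061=-2485.24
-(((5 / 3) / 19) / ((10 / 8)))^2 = -16 / 3249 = -0.00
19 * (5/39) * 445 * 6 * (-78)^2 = 39569400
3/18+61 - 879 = -4907/6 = -817.83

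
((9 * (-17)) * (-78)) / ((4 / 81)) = 483327 / 2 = 241663.50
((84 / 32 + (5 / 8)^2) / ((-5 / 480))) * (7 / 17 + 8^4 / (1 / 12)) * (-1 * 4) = 967614378 / 17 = 56918492.82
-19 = -19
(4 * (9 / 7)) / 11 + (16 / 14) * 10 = 916 / 77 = 11.90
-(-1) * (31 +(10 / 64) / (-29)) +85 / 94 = 31.90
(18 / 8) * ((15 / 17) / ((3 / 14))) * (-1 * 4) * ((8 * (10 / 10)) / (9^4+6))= -1680 / 37213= -0.05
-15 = -15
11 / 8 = 1.38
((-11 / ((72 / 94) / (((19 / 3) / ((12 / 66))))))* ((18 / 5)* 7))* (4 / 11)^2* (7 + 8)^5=-1265827500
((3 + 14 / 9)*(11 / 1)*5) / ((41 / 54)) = 330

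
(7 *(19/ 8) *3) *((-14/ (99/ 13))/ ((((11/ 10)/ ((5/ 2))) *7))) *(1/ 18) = -43225/ 26136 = -1.65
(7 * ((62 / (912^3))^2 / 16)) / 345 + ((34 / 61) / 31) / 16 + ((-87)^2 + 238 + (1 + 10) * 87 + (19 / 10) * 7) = 13179551856281481550284069493 / 1501549470671413413150720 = 8777.30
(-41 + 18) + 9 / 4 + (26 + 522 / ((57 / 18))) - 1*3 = 12699 / 76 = 167.09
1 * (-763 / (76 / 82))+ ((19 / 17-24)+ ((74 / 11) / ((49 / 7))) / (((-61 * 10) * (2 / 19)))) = -6418481837 / 7585655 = -846.13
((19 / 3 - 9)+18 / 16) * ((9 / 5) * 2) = -5.55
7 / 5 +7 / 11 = 112 / 55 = 2.04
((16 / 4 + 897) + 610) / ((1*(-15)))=-1511 / 15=-100.73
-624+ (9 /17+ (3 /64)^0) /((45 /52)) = -476008 /765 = -622.23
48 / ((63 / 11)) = 176 / 21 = 8.38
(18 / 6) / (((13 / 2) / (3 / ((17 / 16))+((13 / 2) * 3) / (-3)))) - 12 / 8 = -1413 / 442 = -3.20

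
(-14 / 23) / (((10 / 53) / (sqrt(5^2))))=-371 / 23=-16.13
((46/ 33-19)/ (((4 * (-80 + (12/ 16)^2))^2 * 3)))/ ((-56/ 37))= 6142/ 159928659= 0.00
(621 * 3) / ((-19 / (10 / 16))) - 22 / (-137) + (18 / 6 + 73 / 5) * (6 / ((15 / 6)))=-9830131 / 520600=-18.88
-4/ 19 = -0.21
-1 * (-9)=9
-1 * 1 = -1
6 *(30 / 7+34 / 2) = 894 / 7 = 127.71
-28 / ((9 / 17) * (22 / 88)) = -1904 / 9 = -211.56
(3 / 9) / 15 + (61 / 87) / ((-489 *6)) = 28057 / 1276290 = 0.02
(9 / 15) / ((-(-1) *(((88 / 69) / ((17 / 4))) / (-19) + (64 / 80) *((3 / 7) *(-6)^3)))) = -468027 / 57780224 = -0.01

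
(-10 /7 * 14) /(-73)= 20 /73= 0.27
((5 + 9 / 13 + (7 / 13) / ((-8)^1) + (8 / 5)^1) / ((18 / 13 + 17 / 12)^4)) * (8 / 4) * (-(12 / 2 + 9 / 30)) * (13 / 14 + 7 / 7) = -2599456337712 / 911728974025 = -2.85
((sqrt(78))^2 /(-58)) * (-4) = 156 /29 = 5.38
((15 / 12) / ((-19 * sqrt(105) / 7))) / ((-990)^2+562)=-sqrt(105) / 223590936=-0.00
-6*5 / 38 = -15 / 19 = -0.79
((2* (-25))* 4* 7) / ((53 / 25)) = -35000 / 53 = -660.38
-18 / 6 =-3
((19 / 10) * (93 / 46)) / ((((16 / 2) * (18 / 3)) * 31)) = 19 / 7360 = 0.00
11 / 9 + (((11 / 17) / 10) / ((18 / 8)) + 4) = 1339 / 255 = 5.25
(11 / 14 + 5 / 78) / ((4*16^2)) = 29 / 34944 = 0.00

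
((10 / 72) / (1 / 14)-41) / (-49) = 703 / 882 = 0.80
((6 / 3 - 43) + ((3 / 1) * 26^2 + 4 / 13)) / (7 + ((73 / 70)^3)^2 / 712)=2164096883480000000 / 7624681352941757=283.83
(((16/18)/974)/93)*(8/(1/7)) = 224/407619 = 0.00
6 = 6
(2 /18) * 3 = 1 /3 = 0.33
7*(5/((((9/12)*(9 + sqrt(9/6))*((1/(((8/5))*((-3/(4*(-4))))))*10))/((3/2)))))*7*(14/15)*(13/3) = 8918/1325-4459*sqrt(6)/11925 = 5.81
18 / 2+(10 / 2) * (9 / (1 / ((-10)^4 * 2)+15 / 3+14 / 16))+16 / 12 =2114177 / 117501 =17.99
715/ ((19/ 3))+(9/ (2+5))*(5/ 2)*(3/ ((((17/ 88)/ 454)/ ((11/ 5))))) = 112979823/ 2261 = 49968.96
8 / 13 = 0.62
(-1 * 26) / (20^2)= -13 / 200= -0.06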